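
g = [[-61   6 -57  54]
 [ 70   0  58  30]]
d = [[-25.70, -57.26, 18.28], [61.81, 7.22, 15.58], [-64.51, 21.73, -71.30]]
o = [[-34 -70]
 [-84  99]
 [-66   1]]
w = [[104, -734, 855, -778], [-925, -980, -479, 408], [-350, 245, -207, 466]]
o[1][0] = -84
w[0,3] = -778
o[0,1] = -70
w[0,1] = -734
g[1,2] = 58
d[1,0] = 61.81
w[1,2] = -479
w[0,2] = 855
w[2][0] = -350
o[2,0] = -66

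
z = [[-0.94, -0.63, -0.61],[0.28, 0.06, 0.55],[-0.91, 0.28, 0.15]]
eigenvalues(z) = [-1.06, -0.47, 0.8]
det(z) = 0.40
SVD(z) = [[-0.84, 0.34, -0.42], [0.33, -0.29, -0.90], [-0.43, -0.89, 0.13]] @ diag([1.4840699486131939, 0.8088862034548226, 0.3306652347672413]) @ [[0.86,  0.29,  0.42], [0.51,  -0.60,  -0.62], [0.07,  0.75,  -0.66]]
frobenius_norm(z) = 1.72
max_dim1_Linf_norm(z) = 0.94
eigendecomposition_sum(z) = [[-1.16, -0.57, -0.33], [0.82, 0.40, 0.23], [-1.06, -0.53, -0.3]] + [[0.11, 0.14, -0.01], [-0.43, -0.54, 0.06], [0.36, 0.45, -0.05]] + [[0.11, -0.20, -0.27],[-0.11, 0.19, 0.27],[-0.20, 0.36, 0.49]]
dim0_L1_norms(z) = [2.13, 0.97, 1.31]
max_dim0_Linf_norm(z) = 0.94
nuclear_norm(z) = 2.62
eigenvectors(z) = [[0.65,0.2,-0.43],[-0.46,-0.75,0.43],[0.60,0.63,0.79]]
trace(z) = -0.73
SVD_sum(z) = [[-1.07, -0.36, -0.53], [0.42, 0.14, 0.21], [-0.55, -0.18, -0.27]] + [[0.14,-0.16,-0.17], [-0.12,0.14,0.15], [-0.37,0.43,0.45]] + [[-0.01, -0.1, 0.09],[-0.02, -0.22, 0.20],[0.00, 0.03, -0.03]]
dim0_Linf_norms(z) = [0.94, 0.63, 0.61]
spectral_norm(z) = 1.48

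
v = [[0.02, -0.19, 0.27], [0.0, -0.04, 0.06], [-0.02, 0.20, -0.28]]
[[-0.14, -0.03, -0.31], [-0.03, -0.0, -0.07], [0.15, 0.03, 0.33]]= v @ [[0.04, -0.48, -0.08], [0.15, 0.57, 0.52], [-0.43, 0.34, -0.79]]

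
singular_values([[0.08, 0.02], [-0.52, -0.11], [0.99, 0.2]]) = [1.14, 0.01]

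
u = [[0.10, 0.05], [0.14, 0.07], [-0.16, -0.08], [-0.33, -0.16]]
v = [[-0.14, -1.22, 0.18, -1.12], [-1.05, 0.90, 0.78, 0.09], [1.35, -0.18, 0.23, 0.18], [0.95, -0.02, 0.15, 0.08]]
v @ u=[[0.16, 0.07],[-0.13, -0.07],[0.01, 0.01],[0.04, 0.02]]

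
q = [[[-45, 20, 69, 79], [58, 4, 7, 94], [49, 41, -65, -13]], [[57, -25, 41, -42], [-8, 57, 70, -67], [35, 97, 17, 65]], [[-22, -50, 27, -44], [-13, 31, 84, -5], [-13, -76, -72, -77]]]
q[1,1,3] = -67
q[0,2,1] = 41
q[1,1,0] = -8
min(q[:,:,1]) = -76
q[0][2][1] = 41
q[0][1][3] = 94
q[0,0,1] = 20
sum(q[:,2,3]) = -25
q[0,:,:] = [[-45, 20, 69, 79], [58, 4, 7, 94], [49, 41, -65, -13]]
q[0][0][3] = 79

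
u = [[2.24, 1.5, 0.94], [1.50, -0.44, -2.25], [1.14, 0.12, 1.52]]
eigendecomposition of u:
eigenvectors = [[-0.40, 0.76, 0.30], [0.91, -0.09, -0.56], [0.12, 0.64, 0.77]]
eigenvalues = [-1.41, 2.85, 1.88]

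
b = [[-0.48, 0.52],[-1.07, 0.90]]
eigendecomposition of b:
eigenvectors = [[(-0.53+0.22j), -0.53-0.22j], [(-0.82+0j), (-0.82-0j)]]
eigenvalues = [(0.21+0.28j), (0.21-0.28j)]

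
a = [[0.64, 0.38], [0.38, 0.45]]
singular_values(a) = [0.94, 0.15]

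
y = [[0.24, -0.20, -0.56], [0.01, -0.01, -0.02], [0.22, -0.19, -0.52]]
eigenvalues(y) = [-0.29, 0.01, -0.0]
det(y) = 0.00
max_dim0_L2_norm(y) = 0.76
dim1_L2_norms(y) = [0.64, 0.02, 0.6]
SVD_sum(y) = [[0.24,-0.20,-0.56], [0.01,-0.01,-0.02], [0.22,-0.19,-0.52]] + [[0.00, 0.0, -0.00],[-0.0, -0.00, 0.0],[-0.00, -0.0, 0.00]] + [[0.00, -0.00, 0.0],[0.0, -0.0, 0.00],[-0.00, 0.00, -0.0]]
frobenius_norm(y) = 0.88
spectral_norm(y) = 0.88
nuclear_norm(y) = 0.88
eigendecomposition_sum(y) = [[0.23, -0.21, -0.55], [0.01, -0.01, -0.02], [0.22, -0.19, -0.52]] + [[0.01, 0.0, -0.01], [0.0, 0.0, -0.0], [0.0, 0.0, -0.00]] + [[-0.0, 0.0, 0.0], [0.00, -0.00, -0.00], [-0.00, 0.00, 0.00]]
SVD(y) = [[-0.73, -0.60, 0.32], [-0.03, 0.49, 0.87], [-0.68, 0.63, -0.38]] @ diag([0.8756014606110774, 0.0041521280436874345, 0.0022004564199542597]) @ [[-0.37, 0.32, 0.87], [-0.34, -0.92, 0.19], [0.86, -0.23, 0.45]]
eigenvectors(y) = [[0.73, 0.93, 0.66],  [0.02, 0.17, -0.57],  [0.68, 0.33, 0.49]]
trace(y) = -0.29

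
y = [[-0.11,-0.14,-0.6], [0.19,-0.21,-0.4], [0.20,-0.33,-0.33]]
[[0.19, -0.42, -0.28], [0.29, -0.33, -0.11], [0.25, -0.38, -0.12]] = y@[[0.69, 0.1, 0.38],[0.13, 0.68, 0.26],[-0.47, 0.52, 0.33]]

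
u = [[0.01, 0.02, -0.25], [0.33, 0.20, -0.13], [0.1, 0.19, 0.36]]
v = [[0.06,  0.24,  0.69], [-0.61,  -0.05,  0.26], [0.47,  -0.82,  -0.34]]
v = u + [[0.05, 0.22, 0.94], [-0.94, -0.25, 0.39], [0.37, -1.01, -0.7]]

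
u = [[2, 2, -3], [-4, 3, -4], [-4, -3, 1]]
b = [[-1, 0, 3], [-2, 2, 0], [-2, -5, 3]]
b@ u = [[-14, -11, 6], [-12, 2, -2], [4, -28, 29]]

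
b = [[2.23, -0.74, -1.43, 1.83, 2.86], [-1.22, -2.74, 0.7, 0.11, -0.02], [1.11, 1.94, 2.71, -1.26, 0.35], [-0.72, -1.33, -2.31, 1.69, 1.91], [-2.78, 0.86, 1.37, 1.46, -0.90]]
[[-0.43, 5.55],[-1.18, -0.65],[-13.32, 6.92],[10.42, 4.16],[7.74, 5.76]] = b@[[-2.69, -1.83], [0.88, 1.52], [-3.30, 1.88], [2.21, 0.50], [-0.89, 4.38]]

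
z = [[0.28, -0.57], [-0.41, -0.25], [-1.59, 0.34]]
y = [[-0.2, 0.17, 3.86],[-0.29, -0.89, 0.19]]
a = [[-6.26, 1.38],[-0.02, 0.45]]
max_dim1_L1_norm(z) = 1.93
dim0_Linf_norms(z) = [1.59, 0.57]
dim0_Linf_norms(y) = [0.29, 0.89, 3.86]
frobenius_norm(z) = 1.81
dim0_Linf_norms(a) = [6.26, 1.38]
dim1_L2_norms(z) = [0.64, 0.48, 1.63]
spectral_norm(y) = 3.87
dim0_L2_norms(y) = [0.35, 0.91, 3.86]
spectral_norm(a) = 6.41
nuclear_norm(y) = 4.81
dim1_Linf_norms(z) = [0.57, 0.41, 1.59]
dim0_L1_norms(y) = [0.49, 1.06, 4.05]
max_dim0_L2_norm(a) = 6.26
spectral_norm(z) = 1.71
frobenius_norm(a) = 6.43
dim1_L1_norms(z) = [0.85, 0.66, 1.93]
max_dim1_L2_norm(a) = 6.41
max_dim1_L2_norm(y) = 3.87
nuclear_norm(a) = 6.85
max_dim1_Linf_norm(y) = 3.86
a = y @ z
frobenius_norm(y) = 3.99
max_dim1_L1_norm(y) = 4.23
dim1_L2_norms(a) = [6.41, 0.45]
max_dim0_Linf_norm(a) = 6.26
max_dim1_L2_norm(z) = 1.63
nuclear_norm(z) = 2.31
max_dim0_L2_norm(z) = 1.67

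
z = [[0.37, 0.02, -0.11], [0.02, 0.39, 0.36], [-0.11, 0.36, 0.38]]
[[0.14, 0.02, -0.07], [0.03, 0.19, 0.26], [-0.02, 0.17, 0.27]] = z @ [[0.4,-0.02,0.08], [-0.02,0.60,-0.12], [0.08,-0.12,0.85]]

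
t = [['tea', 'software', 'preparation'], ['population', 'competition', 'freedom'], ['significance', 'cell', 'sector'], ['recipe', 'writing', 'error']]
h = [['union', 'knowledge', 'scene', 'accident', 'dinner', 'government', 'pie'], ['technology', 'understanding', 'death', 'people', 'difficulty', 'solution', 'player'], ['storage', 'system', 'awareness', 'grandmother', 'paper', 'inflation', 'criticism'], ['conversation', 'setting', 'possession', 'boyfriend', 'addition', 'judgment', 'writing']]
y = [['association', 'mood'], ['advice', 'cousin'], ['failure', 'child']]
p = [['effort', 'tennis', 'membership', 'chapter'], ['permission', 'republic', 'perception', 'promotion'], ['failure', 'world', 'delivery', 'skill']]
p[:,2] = ['membership', 'perception', 'delivery']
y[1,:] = ['advice', 'cousin']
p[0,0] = 'effort'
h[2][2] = 'awareness'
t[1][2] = 'freedom'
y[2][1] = 'child'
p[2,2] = 'delivery'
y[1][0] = 'advice'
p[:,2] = ['membership', 'perception', 'delivery']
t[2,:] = ['significance', 'cell', 'sector']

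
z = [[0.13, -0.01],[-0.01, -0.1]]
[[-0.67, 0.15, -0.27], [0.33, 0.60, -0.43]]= z@[[-5.4,0.72,-1.73], [-2.77,-6.07,4.47]]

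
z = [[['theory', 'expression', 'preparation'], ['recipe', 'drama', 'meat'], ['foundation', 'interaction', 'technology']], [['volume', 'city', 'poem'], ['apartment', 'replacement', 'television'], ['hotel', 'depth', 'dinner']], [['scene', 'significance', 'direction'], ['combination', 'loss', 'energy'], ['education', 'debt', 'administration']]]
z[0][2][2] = 'technology'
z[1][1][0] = 'apartment'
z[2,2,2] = 'administration'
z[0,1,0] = 'recipe'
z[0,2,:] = ['foundation', 'interaction', 'technology']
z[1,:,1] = ['city', 'replacement', 'depth']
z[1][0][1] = 'city'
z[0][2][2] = 'technology'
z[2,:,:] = [['scene', 'significance', 'direction'], ['combination', 'loss', 'energy'], ['education', 'debt', 'administration']]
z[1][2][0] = 'hotel'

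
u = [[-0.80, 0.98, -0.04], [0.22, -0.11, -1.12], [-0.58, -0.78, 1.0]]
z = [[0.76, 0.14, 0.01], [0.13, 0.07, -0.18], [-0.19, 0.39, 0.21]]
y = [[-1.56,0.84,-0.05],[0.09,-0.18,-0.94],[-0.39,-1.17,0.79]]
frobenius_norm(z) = 0.94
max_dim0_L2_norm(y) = 1.61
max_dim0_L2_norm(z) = 0.79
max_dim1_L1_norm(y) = 2.45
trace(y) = -0.95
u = z + y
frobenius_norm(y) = 2.49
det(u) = 1.22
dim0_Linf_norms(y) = [1.56, 1.17, 0.94]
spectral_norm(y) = 1.81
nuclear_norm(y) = 4.12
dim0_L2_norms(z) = [0.79, 0.42, 0.28]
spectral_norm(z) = 0.80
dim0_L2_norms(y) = [1.61, 1.45, 1.23]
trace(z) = 1.04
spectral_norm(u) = 1.69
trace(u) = 0.09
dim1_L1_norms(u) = [1.82, 1.45, 2.36]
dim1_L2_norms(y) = [1.77, 0.96, 1.46]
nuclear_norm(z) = 1.44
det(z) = 0.07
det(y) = 2.19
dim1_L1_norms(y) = [2.45, 1.21, 2.35]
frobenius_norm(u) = 2.20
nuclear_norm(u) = 3.55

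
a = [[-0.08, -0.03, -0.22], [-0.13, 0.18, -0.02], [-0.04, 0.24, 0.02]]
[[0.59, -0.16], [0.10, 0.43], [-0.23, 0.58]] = a @[[-2.12, -0.1], [-1.16, 2.37], [-1.76, 0.43]]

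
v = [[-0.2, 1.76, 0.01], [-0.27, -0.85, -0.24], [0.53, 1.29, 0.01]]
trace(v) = -1.04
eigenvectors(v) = [[(0.72+0j), (0.72-0j), -0.73+0.00j], [(-0.05+0.31j), -0.05-0.31j, 0.08+0.00j], [0.30-0.54j, 0.30+0.54j, (0.67+0j)]]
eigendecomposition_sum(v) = [[(-0.06+0.33j), (0.63+0.81j), (-0.14+0.26j)],[-0.14-0.05j, (-0.4+0.22j), -0.10-0.08j],[0.23+0.18j, (0.87-0.14j), 0.14+0.21j]] + [[(-0.06-0.33j), 0.63-0.81j, (-0.14-0.26j)], [-0.14+0.05j, -0.40-0.22j, (-0.1+0.08j)], [0.23-0.18j, 0.87+0.14j, 0.14-0.21j]] + [[(-0.09+0j), 0.50+0.00j, 0.29+0.00j], [(0.01-0j), -0.06-0.00j, (-0.03-0j)], [(0.08-0j), -0.46-0.00j, -0.27-0.00j]]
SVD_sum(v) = [[0.19,1.71,0.08], [-0.1,-0.88,-0.04], [0.15,1.33,0.06]] + [[-0.39, 0.04, -0.06],  [-0.2, 0.02, -0.03],  [0.37, -0.04, 0.05]] + [[0.0, 0.00, -0.01], [0.03, 0.0, -0.17], [0.02, 0.00, -0.10]]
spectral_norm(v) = 2.36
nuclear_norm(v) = 3.14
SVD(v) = [[0.73, 0.68, 0.04], [-0.38, 0.35, 0.86], [0.57, -0.65, 0.51]] @ diag([2.357086472234374, 0.5820571011835544, 0.20286175926357444]) @ [[0.11,0.99,0.04], [-0.98,0.11,-0.14], [0.15,0.03,-0.99]]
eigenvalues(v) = [(-0.32+0.76j), (-0.32-0.76j), (-0.41+0j)]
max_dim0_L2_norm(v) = 2.34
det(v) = -0.28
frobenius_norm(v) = 2.44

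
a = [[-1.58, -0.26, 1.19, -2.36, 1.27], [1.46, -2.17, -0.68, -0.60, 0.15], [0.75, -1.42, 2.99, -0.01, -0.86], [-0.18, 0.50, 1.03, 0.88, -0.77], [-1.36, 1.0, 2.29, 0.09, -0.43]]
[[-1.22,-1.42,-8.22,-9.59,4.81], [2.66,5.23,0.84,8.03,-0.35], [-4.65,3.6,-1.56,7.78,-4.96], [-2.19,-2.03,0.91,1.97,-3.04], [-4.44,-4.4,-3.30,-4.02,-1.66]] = a @ [[-0.6, 4.81, 1.56, 0.46, -0.05], [-0.72, 0.51, 0.35, -4.06, 0.72], [-2.29, 1.54, -0.76, -0.46, -0.52], [-1.17, 0.53, 1.98, 2.05, -0.87], [-1.88, 4.51, -0.07, -3.57, 2.74]]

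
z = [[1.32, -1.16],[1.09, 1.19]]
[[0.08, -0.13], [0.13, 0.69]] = z @ [[0.09, 0.23], [0.03, 0.37]]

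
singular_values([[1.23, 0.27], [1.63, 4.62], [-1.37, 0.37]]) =[4.95, 1.76]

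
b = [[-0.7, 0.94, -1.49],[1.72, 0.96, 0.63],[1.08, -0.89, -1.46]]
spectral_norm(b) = 2.30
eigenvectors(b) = [[-0.42+0.00j, 0.05+0.61j, (0.05-0.61j)],[-0.90+0.00j, (0.05-0.41j), 0.05+0.41j],[0.11+0.00j, (0.67+0j), (0.67-0j)]]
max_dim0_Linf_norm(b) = 1.72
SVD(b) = [[-0.62, -0.09, -0.78], [0.74, -0.39, -0.55], [-0.25, -0.92, 0.31]] @ diag([2.3013379590746847, 2.0452787449813625, 1.575239173411271]) @ [[0.63, 0.15, 0.77], [-0.78, 0.18, 0.6], [-0.04, -0.97, 0.23]]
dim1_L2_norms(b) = [1.9, 2.07, 2.02]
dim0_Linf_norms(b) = [1.72, 0.96, 1.49]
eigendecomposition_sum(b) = [[(0.4+0j),(0.6-0j),-0.07+0.00j], [0.85+0.00j,1.27-0.00j,(-0.15+0j)], [(-0.1+0j),-0.15+0.00j,0.02+0.00j]] + [[-0.55+0.58j,(0.17-0.35j),(-0.71-0.62j)], [(0.44-0.31j),-0.16+0.21j,0.39+0.50j], [(0.59+0.65j),-0.37-0.22j,-0.74+0.73j]] + [[(-0.55-0.58j), (0.17+0.35j), (-0.71+0.62j)], [(0.44+0.31j), -0.16-0.21j, (0.39-0.5j)], [(0.59-0.65j), (-0.37+0.22j), (-0.74-0.73j)]]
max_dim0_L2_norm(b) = 2.18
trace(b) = -1.20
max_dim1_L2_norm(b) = 2.07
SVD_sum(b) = [[-0.9,  -0.22,  -1.10], [1.06,  0.26,  1.3], [-0.36,  -0.09,  -0.44]] + [[0.15,  -0.03,  -0.11], [0.62,  -0.14,  -0.48], [1.46,  -0.33,  -1.13]] + [[0.05, 1.19, -0.28], [0.04, 0.84, -0.20], [-0.02, -0.47, 0.11]]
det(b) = 7.41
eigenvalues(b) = [(1.69+0j), (-1.45+1.52j), (-1.45-1.52j)]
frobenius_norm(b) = 3.46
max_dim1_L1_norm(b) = 3.43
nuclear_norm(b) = 5.92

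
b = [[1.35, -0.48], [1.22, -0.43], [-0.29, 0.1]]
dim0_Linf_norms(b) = [1.35, 0.48]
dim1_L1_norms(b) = [1.83, 1.65, 0.39]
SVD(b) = [[-0.73, 0.57], [-0.66, -0.46], [0.16, 0.68]] @ diag([1.9545553627160581, 0.0036515856691335235]) @ [[-0.94,0.33], [-0.33,-0.94]]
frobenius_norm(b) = 1.95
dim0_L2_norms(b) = [1.84, 0.65]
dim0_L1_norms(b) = [2.86, 1.01]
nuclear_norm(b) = 1.96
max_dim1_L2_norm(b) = 1.43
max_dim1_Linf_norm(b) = 1.35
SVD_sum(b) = [[1.35, -0.48], [1.22, -0.43], [-0.29, 0.1]] + [[-0.00, -0.00], [0.00, 0.00], [-0.0, -0.0]]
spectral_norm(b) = 1.95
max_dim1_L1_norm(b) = 1.83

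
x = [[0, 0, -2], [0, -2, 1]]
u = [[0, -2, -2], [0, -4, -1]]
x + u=[[0, -2, -4], [0, -6, 0]]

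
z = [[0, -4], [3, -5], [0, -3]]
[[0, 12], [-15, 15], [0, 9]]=z @ [[-5, 0], [0, -3]]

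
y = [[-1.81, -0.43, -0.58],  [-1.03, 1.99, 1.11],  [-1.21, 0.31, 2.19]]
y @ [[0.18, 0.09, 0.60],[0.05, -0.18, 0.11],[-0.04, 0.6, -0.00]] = [[-0.32, -0.43, -1.13], [-0.13, 0.22, -0.40], [-0.29, 1.15, -0.69]]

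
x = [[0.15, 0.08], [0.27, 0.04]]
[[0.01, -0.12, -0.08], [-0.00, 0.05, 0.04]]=x @ [[-0.02, 0.58, 0.41],[0.1, -2.55, -1.78]]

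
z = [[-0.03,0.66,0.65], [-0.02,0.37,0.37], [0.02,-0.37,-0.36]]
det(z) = 0.000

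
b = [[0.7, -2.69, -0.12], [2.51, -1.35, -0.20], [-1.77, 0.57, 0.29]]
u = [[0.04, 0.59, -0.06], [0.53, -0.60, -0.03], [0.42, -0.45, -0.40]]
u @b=[[1.62,-0.94,-0.14], [-1.08,-0.63,0.05], [-0.13,-0.75,-0.08]]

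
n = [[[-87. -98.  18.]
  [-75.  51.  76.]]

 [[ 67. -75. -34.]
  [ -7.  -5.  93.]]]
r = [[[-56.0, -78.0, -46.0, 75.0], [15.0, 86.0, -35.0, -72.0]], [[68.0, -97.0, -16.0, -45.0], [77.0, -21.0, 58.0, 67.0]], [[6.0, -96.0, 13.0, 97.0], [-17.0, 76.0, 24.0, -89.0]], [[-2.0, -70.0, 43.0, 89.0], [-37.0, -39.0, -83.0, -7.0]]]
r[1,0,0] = 68.0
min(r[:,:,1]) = -97.0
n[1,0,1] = -75.0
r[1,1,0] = 77.0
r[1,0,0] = 68.0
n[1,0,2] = -34.0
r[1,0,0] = 68.0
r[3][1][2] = -83.0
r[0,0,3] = 75.0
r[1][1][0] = 77.0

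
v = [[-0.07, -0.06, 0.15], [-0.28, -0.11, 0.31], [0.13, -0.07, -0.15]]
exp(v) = [[0.95, -0.06, 0.13],[-0.24, 0.89, 0.25],[0.13, -0.07, 0.86]]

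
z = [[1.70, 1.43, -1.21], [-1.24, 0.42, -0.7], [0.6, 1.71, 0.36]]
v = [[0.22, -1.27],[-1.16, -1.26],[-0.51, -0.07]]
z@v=[[-0.67,-3.88], [-0.40,1.09], [-2.04,-2.94]]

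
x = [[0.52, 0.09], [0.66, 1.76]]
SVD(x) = [[0.15, 0.99],[0.99, -0.15]] @ diag([1.8996711920441167, 0.4504990145579497]) @ [[0.38, 0.92],  [0.92, -0.38]]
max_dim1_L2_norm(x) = 1.88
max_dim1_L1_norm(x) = 2.42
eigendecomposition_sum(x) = [[0.46, -0.03],[-0.23, 0.02]] + [[0.06, 0.12],  [0.89, 1.74]]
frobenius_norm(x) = 1.95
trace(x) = 2.28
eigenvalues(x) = [0.47, 1.81]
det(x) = 0.86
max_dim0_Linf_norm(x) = 1.76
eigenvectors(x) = [[-0.89,-0.07], [0.46,-1.0]]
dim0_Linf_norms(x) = [0.66, 1.76]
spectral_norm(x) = 1.90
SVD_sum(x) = [[0.11, 0.26],[0.72, 1.73]] + [[0.41, -0.17], [-0.06, 0.03]]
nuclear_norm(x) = 2.35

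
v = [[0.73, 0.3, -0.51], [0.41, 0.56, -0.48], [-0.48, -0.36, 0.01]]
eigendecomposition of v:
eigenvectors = [[-0.67,-0.59,0.34],[-0.62,0.81,0.33],[0.41,-0.04,0.88]]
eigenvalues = [1.32, 0.28, -0.31]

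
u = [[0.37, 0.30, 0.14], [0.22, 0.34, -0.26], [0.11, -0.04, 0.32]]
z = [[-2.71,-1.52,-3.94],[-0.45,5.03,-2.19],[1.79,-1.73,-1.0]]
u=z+[[3.08, 1.82, 4.08], [0.67, -4.69, 1.93], [-1.68, 1.69, 1.32]]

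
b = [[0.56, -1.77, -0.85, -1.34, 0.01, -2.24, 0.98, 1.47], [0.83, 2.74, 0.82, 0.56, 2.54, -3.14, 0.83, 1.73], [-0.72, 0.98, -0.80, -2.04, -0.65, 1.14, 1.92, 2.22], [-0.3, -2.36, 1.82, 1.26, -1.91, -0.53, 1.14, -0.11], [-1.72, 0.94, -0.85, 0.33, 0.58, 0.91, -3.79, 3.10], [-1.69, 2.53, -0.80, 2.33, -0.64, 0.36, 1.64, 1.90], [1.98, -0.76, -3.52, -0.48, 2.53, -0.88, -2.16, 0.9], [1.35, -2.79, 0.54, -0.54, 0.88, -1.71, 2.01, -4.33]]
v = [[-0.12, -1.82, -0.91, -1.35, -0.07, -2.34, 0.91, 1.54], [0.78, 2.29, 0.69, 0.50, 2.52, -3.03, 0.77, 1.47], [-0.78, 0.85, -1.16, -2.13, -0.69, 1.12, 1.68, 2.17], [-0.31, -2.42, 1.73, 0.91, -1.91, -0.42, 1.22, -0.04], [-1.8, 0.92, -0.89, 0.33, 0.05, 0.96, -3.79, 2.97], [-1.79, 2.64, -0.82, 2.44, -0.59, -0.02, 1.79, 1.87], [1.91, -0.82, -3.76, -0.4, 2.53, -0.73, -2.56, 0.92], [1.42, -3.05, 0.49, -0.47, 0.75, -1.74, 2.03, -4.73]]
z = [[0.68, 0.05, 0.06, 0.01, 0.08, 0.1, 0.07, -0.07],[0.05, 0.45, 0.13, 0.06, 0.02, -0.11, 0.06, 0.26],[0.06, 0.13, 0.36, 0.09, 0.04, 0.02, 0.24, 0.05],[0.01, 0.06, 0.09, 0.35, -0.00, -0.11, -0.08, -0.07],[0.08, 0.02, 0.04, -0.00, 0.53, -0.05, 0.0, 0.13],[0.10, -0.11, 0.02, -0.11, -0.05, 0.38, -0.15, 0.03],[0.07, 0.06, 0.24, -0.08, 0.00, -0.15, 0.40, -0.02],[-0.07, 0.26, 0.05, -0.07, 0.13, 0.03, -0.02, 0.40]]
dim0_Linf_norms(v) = [1.91, 3.05, 3.76, 2.44, 2.53, 3.03, 3.79, 4.73]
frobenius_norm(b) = 13.93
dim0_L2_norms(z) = [0.7, 0.56, 0.47, 0.4, 0.56, 0.45, 0.51, 0.51]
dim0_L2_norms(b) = [3.63, 5.73, 4.4, 3.73, 4.29, 4.59, 5.69, 6.55]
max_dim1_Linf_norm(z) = 0.68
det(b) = 9867.36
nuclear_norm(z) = 3.55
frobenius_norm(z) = 1.49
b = v + z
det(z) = -0.00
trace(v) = -5.34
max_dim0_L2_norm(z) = 0.7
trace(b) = -1.79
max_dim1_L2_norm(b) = 6.06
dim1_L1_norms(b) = [9.22, 13.19, 10.47, 9.43, 12.22, 11.89, 13.21, 14.15]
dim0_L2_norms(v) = [3.67, 5.74, 4.64, 3.73, 4.22, 4.54, 5.83, 6.69]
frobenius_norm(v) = 14.10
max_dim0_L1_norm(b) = 15.76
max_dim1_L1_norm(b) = 14.15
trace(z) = 3.55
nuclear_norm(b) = 33.54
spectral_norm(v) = 8.95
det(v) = 7928.98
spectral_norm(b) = 8.74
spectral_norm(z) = 0.86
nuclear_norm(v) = 33.83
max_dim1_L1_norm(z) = 1.14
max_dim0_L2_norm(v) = 6.69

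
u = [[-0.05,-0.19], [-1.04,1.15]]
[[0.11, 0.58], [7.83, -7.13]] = u@[[-6.35, 2.71], [1.07, -3.75]]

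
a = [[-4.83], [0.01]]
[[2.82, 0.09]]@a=[[-13.62]]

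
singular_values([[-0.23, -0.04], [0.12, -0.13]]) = [0.26, 0.13]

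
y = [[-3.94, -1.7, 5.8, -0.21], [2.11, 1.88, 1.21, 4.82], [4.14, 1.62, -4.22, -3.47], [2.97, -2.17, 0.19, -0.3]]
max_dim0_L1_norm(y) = 13.16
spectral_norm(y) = 9.77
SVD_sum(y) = [[-4.19, -1.37, 4.96, 1.79],[-0.28, -0.09, 0.34, 0.12],[4.14, 1.35, -4.91, -1.77],[0.81, 0.26, -0.95, -0.34]] + [[-0.62, -0.5, -0.13, -1.49], [2.09, 1.67, 0.43, 4.97], [-0.5, -0.40, -0.1, -1.20], [0.08, 0.06, 0.02, 0.18]] + [[0.57, -0.57, 0.35, -0.08], [0.13, -0.13, 0.08, -0.02], [0.16, -0.16, 0.1, -0.02], [2.2, -2.22, 1.36, -0.3]] + [[0.31,0.74,0.62,-0.43], [0.18,0.43,0.36,-0.25], [0.34,0.83,0.69,-0.48], [-0.11,-0.28,-0.23,0.16]]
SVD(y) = [[-0.70, 0.28, -0.25, -0.60], [-0.05, -0.93, -0.06, -0.35], [0.7, 0.23, -0.07, -0.68], [0.14, -0.03, -0.96, 0.23]] @ diag([9.765423168536655, 6.06566281185787, 3.5474378627218757, 1.8192937097619122]) @ [[0.61, 0.20, -0.72, -0.26], [-0.37, -0.30, -0.08, -0.88], [-0.64, 0.65, -0.4, 0.09], [-0.28, -0.67, -0.56, 0.39]]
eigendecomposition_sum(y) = [[(-4.29-0j), (-0.9+0j), (4.77-0j), (2.15-0j)],[-0.17-0.00j, (-0.04+0j), (0.19-0j), 0.09-0.00j],[(4.17+0j), 0.88-0.00j, (-4.63+0j), -2.09+0.00j],[(1.25+0j), 0.26-0.00j, -1.38+0.00j, -0.63+0.00j]] + [[0.43+0.00j, 0.35+0.00j, (0.47+0j), (-0.02+0j)],  [(1.02+0j), (0.82+0j), 1.10+0.00j, (-0.05+0j)],  [0.74+0.00j, (0.59+0j), (0.79+0j), (-0.03+0j)],  [(-0.34+0j), (-0.27-0j), (-0.36-0j), (0.02-0j)]] + [[(-0.04+0.76j), (-0.57-0.52j), (0.28+0.57j), -1.17+0.65j], [(0.63-1.21j), (0.55+1.27j), -0.04-1.14j, 2.39-0.19j], [-0.38+0.21j, 0.08-0.44j, -0.19+0.31j, (-0.67-0.37j)], [(1.03+0.54j), -1.08+0.47j, (0.97-0.03j), (0.15+2.04j)]] + [[-0.04-0.76j, -0.57+0.52j, 0.28-0.57j, -1.17-0.65j], [0.63+1.21j, (0.55-1.27j), -0.04+1.14j, (2.39+0.19j)], [(-0.38-0.21j), (0.08+0.44j), (-0.19-0.31j), (-0.67+0.37j)], [(1.03-0.54j), (-1.08-0.47j), 0.97+0.03j, 0.15-2.04j]]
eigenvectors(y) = [[-0.70+0.00j, (0.32+0j), (-0.35+0.16j), -0.35-0.16j], [-0.03+0.00j, (0.74+0j), (0.68+0j), (0.68-0j)], [(0.68+0j), 0.54+0.00j, -0.18-0.12j, (-0.18+0.12j)], [(0.2+0j), (-0.24+0j), -0.00+0.58j, -0.00-0.58j]]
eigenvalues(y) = [(-9.58+0j), (2.06+0j), (0.47+4.38j), (0.47-4.38j)]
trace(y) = -6.58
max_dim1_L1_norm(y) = 13.45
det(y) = -382.28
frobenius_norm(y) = 12.17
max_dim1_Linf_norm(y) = 5.8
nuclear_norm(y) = 21.20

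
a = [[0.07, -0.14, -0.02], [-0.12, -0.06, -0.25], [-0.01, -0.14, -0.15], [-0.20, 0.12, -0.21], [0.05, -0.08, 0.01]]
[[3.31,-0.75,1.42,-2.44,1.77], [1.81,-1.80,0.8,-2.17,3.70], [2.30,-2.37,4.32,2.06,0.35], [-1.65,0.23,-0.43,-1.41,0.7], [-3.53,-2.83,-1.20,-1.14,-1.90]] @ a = [[0.88, -1.05, 0.44],[0.95, -0.81, 0.79],[0.01, -0.57, -0.53],[0.18, 0.05, 0.34],[0.24, 0.85, 1.18]]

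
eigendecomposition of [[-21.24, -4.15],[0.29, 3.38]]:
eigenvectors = [[-1.00, 0.17], [0.01, -0.99]]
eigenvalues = [-21.19, 3.33]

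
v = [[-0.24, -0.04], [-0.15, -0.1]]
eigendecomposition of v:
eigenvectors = [[-0.76, 0.22],[-0.65, -0.97]]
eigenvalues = [-0.27, -0.07]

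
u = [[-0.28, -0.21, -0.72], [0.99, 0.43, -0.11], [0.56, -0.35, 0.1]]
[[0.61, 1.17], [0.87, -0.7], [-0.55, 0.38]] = u@[[0.13, -0.13],  [1.4, -1.61],  [-1.31, -1.11]]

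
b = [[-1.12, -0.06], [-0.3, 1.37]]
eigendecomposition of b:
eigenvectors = [[-0.99, 0.02],  [-0.12, -1.0]]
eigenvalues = [-1.13, 1.38]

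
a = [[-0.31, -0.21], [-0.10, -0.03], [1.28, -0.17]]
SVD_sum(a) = [[-0.29, 0.03], [-0.10, 0.01], [1.28, -0.11]] + [[-0.02, -0.24], [-0.00, -0.04], [-0.0, -0.06]]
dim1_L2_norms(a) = [0.37, 0.1, 1.29]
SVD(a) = [[-0.22, -0.96], [-0.07, -0.16], [0.97, -0.23]] @ diag([1.325810363516568, 0.2462252627007752]) @ [[1.00, -0.09], [0.09, 1.00]]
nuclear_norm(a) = 1.57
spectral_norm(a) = 1.33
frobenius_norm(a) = 1.35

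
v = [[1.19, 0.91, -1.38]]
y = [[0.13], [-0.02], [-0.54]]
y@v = [[0.15, 0.12, -0.18], [-0.02, -0.02, 0.03], [-0.64, -0.49, 0.75]]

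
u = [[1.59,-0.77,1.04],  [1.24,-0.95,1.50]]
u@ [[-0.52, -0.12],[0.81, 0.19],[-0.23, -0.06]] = [[-1.69,-0.40], [-1.76,-0.42]]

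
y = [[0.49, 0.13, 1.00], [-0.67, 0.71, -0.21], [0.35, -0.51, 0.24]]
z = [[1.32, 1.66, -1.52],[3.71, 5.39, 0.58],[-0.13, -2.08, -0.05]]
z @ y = [[-1.00, 2.13, 0.61], [-1.59, 4.01, 2.72], [1.31, -1.47, 0.29]]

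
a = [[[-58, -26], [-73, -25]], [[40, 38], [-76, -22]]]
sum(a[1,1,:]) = -98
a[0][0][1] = -26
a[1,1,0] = -76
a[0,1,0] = -73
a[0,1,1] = -25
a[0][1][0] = -73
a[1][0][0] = 40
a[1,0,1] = 38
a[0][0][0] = -58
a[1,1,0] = -76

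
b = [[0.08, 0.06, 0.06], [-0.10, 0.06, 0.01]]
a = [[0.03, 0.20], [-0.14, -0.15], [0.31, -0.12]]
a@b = [[-0.02, 0.01, 0.0], [0.00, -0.02, -0.01], [0.04, 0.01, 0.02]]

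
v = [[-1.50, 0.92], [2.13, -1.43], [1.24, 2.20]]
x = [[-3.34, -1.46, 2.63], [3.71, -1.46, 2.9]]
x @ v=[[5.16, 4.80], [-5.08, 11.88]]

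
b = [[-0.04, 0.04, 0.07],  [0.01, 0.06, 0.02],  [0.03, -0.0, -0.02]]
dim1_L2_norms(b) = [0.09, 0.06, 0.04]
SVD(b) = [[-0.86, 0.30, 0.41], [-0.45, -0.83, -0.33], [0.24, -0.47, 0.85]] @ diag([0.10308140397232347, 0.05294510442694491, 0.008428527292152311]) @ [[0.36, -0.60, -0.72], [-0.65, -0.71, 0.26], [0.67, -0.37, 0.64]]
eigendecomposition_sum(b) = [[-0.05,0.01,0.05], [-0.0,0.00,0.00], [0.03,-0.01,-0.03]] + [[0.0, -0.0, 0.00], [-0.00, 0.0, -0.0], [0.0, -0.00, 0.01]] + [[0.01, 0.03, 0.01],[0.01, 0.06, 0.02],[0.00, 0.01, 0.00]]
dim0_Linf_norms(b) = [0.04, 0.06, 0.07]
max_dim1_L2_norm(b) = 0.09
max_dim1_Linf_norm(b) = 0.07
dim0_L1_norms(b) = [0.08, 0.1, 0.11]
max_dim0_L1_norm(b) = 0.11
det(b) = -0.00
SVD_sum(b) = [[-0.03,0.05,0.06], [-0.02,0.03,0.03], [0.01,-0.01,-0.02]] + [[-0.01, -0.01, 0.00], [0.03, 0.03, -0.01], [0.02, 0.02, -0.01]] + [[0.00, -0.00, 0.0], [-0.00, 0.0, -0.0], [0.0, -0.00, 0.0]]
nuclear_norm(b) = 0.16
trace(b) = -0.00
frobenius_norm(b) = 0.12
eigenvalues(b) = [-0.08, 0.01, 0.07]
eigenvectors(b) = [[0.88, -0.64, -0.42], [0.00, 0.38, -0.89], [-0.47, -0.67, -0.14]]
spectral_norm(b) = 0.10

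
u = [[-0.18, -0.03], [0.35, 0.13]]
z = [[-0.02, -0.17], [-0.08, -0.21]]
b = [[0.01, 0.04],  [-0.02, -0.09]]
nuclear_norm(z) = 0.31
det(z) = -0.01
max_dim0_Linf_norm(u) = 0.35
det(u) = -0.01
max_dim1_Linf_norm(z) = 0.21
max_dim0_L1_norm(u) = 0.53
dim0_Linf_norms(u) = [0.35, 0.13]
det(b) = -0.00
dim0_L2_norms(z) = [0.08, 0.27]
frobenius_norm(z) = 0.28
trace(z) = -0.23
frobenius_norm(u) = 0.42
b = u @ z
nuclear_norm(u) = 0.45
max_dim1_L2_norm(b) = 0.09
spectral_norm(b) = 0.10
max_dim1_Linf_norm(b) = 0.09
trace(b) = -0.08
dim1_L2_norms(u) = [0.18, 0.37]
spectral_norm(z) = 0.28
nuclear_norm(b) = 0.10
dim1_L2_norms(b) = [0.04, 0.09]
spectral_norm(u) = 0.41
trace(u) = -0.05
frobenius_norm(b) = 0.10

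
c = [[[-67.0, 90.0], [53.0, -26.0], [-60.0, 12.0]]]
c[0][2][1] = 12.0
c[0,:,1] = [90.0, -26.0, 12.0]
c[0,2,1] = 12.0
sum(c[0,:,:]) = 2.0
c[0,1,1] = -26.0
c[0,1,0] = 53.0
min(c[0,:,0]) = -67.0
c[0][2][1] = 12.0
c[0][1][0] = 53.0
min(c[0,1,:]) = -26.0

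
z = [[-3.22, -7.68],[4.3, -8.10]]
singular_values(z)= [11.21, 5.27]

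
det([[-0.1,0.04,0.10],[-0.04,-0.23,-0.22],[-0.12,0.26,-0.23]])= -0.014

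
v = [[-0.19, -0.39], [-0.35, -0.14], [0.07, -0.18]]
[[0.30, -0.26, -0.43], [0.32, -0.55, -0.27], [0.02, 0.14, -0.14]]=v @ [[-0.74, 1.63, 0.40], [-0.42, -0.13, 0.92]]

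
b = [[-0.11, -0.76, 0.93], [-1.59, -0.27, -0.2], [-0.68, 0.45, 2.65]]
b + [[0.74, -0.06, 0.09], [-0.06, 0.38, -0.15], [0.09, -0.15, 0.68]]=[[0.63, -0.82, 1.02], [-1.65, 0.11, -0.35], [-0.59, 0.3, 3.33]]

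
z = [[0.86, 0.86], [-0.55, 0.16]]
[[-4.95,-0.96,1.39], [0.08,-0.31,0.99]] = z@[[-1.41, 0.19, -1.03],[-4.35, -1.31, 2.65]]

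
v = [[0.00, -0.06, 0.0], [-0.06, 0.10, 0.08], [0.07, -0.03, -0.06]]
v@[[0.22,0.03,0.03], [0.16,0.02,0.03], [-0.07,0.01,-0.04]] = [[-0.01, -0.00, -0.0], [-0.00, 0.0, -0.00], [0.01, 0.00, 0.00]]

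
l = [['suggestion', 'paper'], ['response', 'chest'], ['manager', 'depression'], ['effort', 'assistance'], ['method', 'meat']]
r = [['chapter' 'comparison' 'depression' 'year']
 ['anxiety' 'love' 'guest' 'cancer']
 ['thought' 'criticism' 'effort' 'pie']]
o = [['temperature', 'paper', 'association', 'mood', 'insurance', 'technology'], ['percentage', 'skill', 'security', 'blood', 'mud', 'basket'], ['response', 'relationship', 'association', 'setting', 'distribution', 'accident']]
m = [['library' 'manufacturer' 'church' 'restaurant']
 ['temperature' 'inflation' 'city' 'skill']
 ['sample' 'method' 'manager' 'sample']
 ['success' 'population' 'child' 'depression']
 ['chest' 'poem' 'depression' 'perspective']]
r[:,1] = ['comparison', 'love', 'criticism']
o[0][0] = 'temperature'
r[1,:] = ['anxiety', 'love', 'guest', 'cancer']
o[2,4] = 'distribution'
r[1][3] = 'cancer'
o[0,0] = 'temperature'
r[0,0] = 'chapter'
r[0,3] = 'year'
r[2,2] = 'effort'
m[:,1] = ['manufacturer', 'inflation', 'method', 'population', 'poem']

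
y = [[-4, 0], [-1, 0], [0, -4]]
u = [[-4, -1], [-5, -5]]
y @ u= [[16, 4], [4, 1], [20, 20]]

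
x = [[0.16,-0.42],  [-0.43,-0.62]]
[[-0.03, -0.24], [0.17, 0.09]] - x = [[-0.19, 0.18],[0.6, 0.71]]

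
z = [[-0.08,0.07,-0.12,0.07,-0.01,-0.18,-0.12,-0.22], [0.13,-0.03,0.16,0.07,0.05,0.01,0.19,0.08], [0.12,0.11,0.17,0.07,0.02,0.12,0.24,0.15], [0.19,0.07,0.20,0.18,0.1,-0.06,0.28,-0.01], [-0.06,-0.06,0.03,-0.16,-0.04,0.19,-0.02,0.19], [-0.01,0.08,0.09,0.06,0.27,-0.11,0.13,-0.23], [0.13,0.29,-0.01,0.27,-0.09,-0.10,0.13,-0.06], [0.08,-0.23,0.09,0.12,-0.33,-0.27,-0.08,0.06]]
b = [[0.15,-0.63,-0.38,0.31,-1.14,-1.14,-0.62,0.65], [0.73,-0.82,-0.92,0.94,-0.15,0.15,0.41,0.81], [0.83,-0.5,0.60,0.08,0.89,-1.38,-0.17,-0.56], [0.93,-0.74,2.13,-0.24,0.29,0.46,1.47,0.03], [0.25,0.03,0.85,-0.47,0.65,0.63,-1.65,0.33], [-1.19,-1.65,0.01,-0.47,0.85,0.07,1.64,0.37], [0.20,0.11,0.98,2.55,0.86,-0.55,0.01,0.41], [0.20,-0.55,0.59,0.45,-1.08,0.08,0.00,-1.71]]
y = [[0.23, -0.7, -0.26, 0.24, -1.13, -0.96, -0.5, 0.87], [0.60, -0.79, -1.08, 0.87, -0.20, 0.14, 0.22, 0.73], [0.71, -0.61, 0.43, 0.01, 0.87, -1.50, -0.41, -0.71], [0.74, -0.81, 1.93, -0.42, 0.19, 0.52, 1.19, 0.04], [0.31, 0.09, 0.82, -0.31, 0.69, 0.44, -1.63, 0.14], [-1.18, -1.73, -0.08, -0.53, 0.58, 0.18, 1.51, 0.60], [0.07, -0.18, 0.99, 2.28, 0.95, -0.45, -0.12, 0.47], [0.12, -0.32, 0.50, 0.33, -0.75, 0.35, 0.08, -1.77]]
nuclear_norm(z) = 2.33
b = y + z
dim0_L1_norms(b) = [4.48, 5.03, 6.46, 5.51, 5.91, 4.46, 5.97, 4.87]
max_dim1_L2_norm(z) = 0.52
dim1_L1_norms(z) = [0.87, 0.72, 1.0, 1.09, 0.75, 0.98, 1.08, 1.26]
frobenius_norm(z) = 1.16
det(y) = -301.18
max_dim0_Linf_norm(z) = 0.33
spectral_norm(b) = 3.54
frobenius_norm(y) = 6.54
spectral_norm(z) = 0.74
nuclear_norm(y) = 17.46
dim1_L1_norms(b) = [5.02, 4.93, 5.01, 6.29, 4.86, 6.25, 5.67, 4.66]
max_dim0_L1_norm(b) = 6.46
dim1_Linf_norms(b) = [1.14, 0.94, 1.38, 2.13, 1.65, 1.65, 2.55, 1.71]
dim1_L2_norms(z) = [0.35, 0.31, 0.39, 0.45, 0.33, 0.42, 0.46, 0.52]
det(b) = -410.98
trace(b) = -1.29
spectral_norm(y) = 3.24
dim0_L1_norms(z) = [0.8, 0.94, 0.87, 1.0, 0.91, 1.04, 1.19, 1.0]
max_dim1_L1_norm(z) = 1.26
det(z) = 0.00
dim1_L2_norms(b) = [2.02, 1.95, 2.08, 2.91, 2.16, 2.81, 2.95, 2.23]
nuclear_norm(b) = 18.23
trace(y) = -1.57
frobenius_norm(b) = 6.85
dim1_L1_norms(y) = [4.89, 4.63, 5.25, 5.84, 4.43, 6.39, 5.51, 4.22]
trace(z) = 0.28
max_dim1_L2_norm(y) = 2.77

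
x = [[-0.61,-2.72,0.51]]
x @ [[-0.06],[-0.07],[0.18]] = [[0.32]]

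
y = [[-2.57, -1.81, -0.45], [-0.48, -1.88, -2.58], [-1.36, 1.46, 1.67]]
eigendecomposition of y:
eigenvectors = [[-0.89+0.00j, -0.08+0.29j, -0.08-0.29j], [-0.44+0.00j, 0.53-0.41j, 0.53+0.41j], [-0.11+0.00j, (-0.68+0j), -0.68-0.00j]]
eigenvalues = [(-3.51+0j), (0.37+1.46j), (0.37-1.46j)]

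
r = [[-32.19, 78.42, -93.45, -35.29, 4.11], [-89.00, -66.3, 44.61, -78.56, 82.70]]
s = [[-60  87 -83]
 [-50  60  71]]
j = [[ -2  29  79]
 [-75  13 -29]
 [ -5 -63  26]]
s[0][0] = -60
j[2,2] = 26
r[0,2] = -93.45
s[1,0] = -50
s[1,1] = 60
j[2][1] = -63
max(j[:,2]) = 79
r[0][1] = 78.42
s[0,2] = -83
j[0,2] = 79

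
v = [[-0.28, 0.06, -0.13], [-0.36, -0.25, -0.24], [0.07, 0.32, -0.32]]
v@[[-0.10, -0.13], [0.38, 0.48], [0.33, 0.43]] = [[0.01, 0.01], [-0.14, -0.18], [0.01, 0.01]]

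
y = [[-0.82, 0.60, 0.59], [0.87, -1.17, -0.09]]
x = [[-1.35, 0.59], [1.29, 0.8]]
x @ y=[[1.62, -1.5, -0.85],[-0.36, -0.16, 0.69]]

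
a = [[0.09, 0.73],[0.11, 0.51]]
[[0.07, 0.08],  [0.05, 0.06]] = a @ [[-0.02, -0.05], [0.10, 0.12]]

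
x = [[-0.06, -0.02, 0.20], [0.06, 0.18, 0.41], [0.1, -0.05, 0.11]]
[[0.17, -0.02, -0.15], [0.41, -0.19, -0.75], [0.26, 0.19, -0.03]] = x @[[1.04, 1.07, -0.16], [-0.61, -1.54, -1.86], [1.11, 0.05, -0.98]]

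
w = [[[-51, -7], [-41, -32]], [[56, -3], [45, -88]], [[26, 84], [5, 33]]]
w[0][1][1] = -32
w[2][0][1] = 84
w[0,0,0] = -51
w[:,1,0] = [-41, 45, 5]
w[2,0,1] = 84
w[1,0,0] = 56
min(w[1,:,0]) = 45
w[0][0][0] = -51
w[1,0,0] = 56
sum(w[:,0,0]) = 31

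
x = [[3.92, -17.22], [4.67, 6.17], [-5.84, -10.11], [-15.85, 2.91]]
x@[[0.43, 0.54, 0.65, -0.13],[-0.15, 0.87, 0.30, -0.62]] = [[4.27, -12.86, -2.62, 10.17], [1.08, 7.89, 4.89, -4.43], [-0.99, -11.95, -6.83, 7.03], [-7.25, -6.03, -9.43, 0.26]]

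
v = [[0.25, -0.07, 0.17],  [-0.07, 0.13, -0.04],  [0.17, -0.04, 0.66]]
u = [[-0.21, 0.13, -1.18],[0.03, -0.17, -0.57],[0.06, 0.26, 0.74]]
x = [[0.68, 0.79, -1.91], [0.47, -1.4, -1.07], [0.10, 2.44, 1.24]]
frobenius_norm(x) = 3.94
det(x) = -2.41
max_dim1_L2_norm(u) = 1.21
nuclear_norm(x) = 5.79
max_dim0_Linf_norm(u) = 1.18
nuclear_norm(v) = 1.04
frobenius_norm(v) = 0.77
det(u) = -0.03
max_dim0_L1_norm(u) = 2.49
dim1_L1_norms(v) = [0.49, 0.24, 0.87]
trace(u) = 0.36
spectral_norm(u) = 1.52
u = x @ v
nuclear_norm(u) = 1.92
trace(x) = 0.52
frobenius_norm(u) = 1.56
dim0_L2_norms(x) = [0.83, 2.92, 2.52]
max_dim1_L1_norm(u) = 1.52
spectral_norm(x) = 3.27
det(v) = 0.02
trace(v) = 1.04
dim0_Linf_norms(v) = [0.25, 0.13, 0.66]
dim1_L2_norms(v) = [0.31, 0.15, 0.68]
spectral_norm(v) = 0.73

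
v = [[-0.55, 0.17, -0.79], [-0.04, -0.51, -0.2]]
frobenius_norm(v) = 1.12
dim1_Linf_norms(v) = [0.79, 0.51]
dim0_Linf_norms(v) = [0.55, 0.51, 0.79]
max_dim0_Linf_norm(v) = 0.79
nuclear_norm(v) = 1.52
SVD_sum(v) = [[-0.54, 0.10, -0.80], [-0.08, 0.01, -0.11]] + [[-0.01,  0.07,  0.01], [0.04,  -0.52,  -0.09]]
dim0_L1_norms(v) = [0.59, 0.68, 0.99]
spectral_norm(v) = 0.98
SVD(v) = [[-0.99, -0.14], [-0.14, 0.99]] @ diag([0.9841512451419587, 0.5372581564625447]) @ [[0.56,-0.10,0.82], [0.07,-0.98,-0.16]]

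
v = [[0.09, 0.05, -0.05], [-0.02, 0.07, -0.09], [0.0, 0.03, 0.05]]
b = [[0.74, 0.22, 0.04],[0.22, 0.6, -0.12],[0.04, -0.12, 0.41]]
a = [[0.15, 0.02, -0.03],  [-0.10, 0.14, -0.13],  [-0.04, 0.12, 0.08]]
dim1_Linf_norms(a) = [0.15, 0.14, 0.12]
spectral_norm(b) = 0.90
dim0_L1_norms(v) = [0.11, 0.15, 0.19]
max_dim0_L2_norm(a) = 0.19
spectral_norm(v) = 0.14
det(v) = 0.00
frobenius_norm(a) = 0.30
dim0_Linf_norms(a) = [0.15, 0.14, 0.13]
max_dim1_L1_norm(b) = 1.0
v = b @ a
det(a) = 0.00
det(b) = 0.15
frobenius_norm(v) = 0.17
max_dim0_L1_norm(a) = 0.29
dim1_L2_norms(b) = [0.77, 0.65, 0.43]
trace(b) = 1.75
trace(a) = 0.37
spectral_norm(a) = 0.23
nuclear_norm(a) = 0.51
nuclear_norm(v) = 0.28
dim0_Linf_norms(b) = [0.74, 0.6, 0.41]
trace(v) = 0.21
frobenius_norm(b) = 1.10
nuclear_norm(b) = 1.75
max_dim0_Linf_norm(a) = 0.15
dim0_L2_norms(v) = [0.09, 0.09, 0.11]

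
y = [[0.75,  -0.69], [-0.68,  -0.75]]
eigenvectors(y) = [[0.93, 0.36], [-0.36, 0.93]]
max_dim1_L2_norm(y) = 1.02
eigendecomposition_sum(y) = [[0.88, -0.34], [-0.34, 0.13]] + [[-0.13, -0.34],[-0.34, -0.88]]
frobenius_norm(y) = 1.44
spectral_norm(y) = 1.02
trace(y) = 0.00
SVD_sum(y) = [[0.38, -0.85], [0.17, -0.38]] + [[0.37, 0.16], [-0.85, -0.37]]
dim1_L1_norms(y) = [1.44, 1.43]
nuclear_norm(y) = 2.03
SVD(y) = [[0.91, 0.40], [0.4, -0.91]] @ diag([1.02073864748763, 1.0107386474876299]) @ [[0.4, -0.91], [0.91, 0.4]]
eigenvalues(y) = [1.02, -1.02]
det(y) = -1.03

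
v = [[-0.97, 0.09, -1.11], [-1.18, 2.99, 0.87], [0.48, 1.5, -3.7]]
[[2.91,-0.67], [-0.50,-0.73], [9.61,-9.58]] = v @[[-0.18, -1.53], [0.47, -1.38], [-2.43, 1.83]]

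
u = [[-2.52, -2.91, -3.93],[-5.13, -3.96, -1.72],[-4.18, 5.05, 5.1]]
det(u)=98.814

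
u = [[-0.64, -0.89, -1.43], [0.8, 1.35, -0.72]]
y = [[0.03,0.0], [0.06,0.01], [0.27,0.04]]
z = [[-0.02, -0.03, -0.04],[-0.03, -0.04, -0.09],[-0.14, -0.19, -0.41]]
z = y @ u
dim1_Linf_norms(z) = [0.04, 0.09, 0.41]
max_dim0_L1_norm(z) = 0.54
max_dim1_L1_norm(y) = 0.31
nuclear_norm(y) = 0.29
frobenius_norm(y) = 0.28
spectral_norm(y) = 0.28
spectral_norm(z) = 0.49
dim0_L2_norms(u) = [1.02, 1.62, 1.6]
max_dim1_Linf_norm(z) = 0.41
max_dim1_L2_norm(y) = 0.27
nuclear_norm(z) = 0.50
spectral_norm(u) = 1.95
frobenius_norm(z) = 0.49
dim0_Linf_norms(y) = [0.27, 0.04]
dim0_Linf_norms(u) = [0.8, 1.35, 1.43]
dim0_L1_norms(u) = [1.44, 2.24, 2.15]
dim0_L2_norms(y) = [0.28, 0.04]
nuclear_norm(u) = 3.51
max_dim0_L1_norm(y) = 0.36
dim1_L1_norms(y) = [0.03, 0.07, 0.31]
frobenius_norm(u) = 2.50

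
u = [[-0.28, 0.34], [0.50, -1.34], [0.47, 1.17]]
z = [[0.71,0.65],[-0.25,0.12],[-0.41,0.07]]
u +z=[[0.43, 0.99], [0.25, -1.22], [0.06, 1.24]]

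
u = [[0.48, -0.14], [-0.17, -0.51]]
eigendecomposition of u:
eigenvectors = [[0.99,0.14], [-0.17,0.99]]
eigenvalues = [0.5, -0.53]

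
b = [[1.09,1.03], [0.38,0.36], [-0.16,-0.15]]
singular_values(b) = [1.6, 0.0]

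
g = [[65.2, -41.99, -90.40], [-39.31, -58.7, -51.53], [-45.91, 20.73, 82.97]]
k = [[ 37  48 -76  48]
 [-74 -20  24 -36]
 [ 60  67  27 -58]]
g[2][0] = -45.91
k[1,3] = -36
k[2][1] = 67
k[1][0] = -74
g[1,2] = -51.53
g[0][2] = -90.4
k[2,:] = [60, 67, 27, -58]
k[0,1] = 48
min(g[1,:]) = -58.7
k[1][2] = 24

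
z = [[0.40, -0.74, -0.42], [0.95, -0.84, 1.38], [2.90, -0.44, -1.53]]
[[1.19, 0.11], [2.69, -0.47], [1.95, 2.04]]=z@[[0.72,0.52], [-1.52,0.39], [0.53,-0.46]]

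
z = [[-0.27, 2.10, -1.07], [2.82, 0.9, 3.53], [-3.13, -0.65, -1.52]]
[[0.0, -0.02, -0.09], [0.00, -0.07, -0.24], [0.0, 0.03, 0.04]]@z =[[0.23, 0.04, 0.07], [0.55, 0.09, 0.12], [-0.04, 0.0, 0.05]]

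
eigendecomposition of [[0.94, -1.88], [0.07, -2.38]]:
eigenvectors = [[1.00, 0.50], [0.02, 0.87]]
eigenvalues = [0.9, -2.34]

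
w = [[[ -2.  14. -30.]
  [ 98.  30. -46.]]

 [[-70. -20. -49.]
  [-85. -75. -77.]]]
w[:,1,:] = [[98.0, 30.0, -46.0], [-85.0, -75.0, -77.0]]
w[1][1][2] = -77.0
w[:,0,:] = [[-2.0, 14.0, -30.0], [-70.0, -20.0, -49.0]]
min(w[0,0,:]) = -30.0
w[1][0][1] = -20.0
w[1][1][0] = -85.0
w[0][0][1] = 14.0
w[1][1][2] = -77.0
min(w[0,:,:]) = -46.0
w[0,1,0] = 98.0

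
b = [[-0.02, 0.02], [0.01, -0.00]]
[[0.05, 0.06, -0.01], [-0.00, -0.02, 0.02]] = b@[[-0.23, -2.45, 1.91], [2.07, 0.76, 1.24]]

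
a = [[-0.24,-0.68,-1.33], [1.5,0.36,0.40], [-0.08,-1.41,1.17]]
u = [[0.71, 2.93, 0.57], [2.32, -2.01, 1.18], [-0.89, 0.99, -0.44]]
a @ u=[[-0.56, -0.65, -0.35], [1.54, 4.07, 1.10], [-4.37, 3.76, -2.22]]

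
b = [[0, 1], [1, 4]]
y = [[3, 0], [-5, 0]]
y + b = [[3, 1], [-4, 4]]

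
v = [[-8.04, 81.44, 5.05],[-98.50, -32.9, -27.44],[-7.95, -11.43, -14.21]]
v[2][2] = -14.21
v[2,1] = -11.43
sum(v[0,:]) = 78.45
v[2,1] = -11.43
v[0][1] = 81.44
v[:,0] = [-8.04, -98.5, -7.95]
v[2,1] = -11.43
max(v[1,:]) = -27.44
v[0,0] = -8.04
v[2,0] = -7.95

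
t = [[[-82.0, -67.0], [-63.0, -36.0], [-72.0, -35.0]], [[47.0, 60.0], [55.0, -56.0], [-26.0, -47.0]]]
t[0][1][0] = -63.0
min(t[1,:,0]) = -26.0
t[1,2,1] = -47.0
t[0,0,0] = -82.0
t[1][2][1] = -47.0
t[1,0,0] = 47.0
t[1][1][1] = -56.0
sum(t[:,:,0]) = -141.0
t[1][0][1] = 60.0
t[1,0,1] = 60.0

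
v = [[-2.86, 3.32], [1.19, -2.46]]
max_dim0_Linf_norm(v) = 3.32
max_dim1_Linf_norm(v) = 3.32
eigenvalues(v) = [-4.66, -0.66]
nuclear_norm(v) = 5.73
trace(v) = -5.32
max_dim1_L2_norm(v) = 4.38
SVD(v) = [[-0.85, 0.52], [0.52, 0.85]] @ diag([5.129131024609514, 0.6014274124016649]) @ [[0.60,-0.80], [-0.80,-0.60]]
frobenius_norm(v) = 5.16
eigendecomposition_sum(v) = [[-2.56, 3.87],[1.39, -2.10]] + [[-0.30, -0.55], [-0.2, -0.36]]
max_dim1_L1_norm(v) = 6.18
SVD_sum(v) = [[-2.61, 3.51], [1.6, -2.15]] + [[-0.25, -0.19], [-0.41, -0.31]]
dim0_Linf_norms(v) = [2.86, 3.32]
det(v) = 3.08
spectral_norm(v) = 5.13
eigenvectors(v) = [[-0.88, -0.83], [0.48, -0.55]]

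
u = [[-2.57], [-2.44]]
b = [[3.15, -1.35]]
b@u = [[-4.80]]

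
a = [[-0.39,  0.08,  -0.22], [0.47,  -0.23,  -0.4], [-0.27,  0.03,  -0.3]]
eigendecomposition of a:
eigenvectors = [[-0.73, 0.3, 0.11], [0.21, 0.94, 0.95], [-0.65, -0.18, 0.30]]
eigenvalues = [-0.61, -0.01, -0.3]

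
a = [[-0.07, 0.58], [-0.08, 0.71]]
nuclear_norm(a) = 0.93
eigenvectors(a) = [[-0.99, -0.63], [-0.11, -0.78]]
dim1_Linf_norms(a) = [0.58, 0.71]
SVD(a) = [[-0.63, -0.77], [-0.77, 0.63]] @ diag([0.9229231902584666, 0.003575595493570637]) @ [[0.12, -0.99], [0.99, 0.12]]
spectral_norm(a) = 0.92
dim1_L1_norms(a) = [0.65, 0.79]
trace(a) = 0.64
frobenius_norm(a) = 0.92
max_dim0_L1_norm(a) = 1.29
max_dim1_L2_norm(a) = 0.71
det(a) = -0.00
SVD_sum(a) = [[-0.07, 0.58], [-0.08, 0.71]] + [[-0.0, -0.0], [0.0, 0.0]]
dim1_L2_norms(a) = [0.58, 0.71]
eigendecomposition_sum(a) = [[-0.01, 0.0], [-0.0, 0.0]] + [[-0.06, 0.58], [-0.08, 0.71]]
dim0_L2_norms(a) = [0.11, 0.92]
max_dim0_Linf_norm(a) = 0.71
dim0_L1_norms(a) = [0.15, 1.29]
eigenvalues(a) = [-0.01, 0.65]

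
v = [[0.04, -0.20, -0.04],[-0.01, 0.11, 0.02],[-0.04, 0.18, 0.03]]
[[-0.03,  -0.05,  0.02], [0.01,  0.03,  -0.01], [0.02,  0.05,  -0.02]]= v@[[-0.08,0.20,0.27], [0.05,0.32,-0.04], [0.35,-0.06,-0.00]]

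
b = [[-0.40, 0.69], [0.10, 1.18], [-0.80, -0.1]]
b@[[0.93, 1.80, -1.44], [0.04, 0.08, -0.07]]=[[-0.34,-0.66,0.53], [0.14,0.27,-0.23], [-0.75,-1.45,1.16]]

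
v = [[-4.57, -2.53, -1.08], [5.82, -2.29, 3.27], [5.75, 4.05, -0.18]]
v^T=[[-4.57, 5.82, 5.75],[-2.53, -2.29, 4.05],[-1.08, 3.27, -0.18]]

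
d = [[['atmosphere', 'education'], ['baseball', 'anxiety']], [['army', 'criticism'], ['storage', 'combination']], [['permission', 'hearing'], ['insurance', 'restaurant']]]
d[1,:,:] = [['army', 'criticism'], ['storage', 'combination']]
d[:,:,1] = [['education', 'anxiety'], ['criticism', 'combination'], ['hearing', 'restaurant']]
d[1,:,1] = ['criticism', 'combination']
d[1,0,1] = 'criticism'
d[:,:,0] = [['atmosphere', 'baseball'], ['army', 'storage'], ['permission', 'insurance']]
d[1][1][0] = 'storage'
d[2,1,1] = 'restaurant'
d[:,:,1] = [['education', 'anxiety'], ['criticism', 'combination'], ['hearing', 'restaurant']]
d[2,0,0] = 'permission'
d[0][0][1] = 'education'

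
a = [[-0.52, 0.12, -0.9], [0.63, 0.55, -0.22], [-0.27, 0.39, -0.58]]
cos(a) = [[0.74, 0.16, -0.43], [-0.05, 0.86, 0.27], [-0.25, 0.01, 0.78]]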